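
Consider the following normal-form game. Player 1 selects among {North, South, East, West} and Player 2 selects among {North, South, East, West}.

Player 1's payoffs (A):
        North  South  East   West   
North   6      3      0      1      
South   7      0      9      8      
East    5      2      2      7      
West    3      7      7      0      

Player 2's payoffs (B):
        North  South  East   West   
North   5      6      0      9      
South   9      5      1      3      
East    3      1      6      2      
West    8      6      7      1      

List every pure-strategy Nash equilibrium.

Check mutual best responses: a cell is a NE iff neither player can gain by unilaterally deviating.
Player 1's best responses — vs North: South (payoff 7); vs South: West (payoff 7); vs East: South (payoff 9); vs West: South (payoff 8).
Player 2's best responses — vs North: West (payoff 9); vs South: North (payoff 9); vs East: East (payoff 6); vs West: North (payoff 8).
The only mutual best response is (South, North); neither player gains by switching there.

(South, North)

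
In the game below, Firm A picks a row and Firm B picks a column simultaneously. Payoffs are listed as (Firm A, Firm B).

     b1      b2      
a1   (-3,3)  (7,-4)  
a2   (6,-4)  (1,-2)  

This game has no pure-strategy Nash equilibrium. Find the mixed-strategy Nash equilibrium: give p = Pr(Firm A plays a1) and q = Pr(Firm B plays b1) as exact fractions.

Each player's mixing probability is pinned down by making the *other* player indifferent.
Firm B indifferent between b1 and b2: p·3 + (1−p)·(-4) = p·(-4) + (1−p)·(-2) ⟹ (-4) + 7p = (-2) + (-2)p ⟹ p = 2/9.
Firm A indifferent between a1 and a2: q·(-3) + (1−q)·7 = q·6 + (1−q)·1 ⟹ 7 + (-10)q = 1 + 5q ⟹ q = 2/5.

p = 2/9, q = 2/5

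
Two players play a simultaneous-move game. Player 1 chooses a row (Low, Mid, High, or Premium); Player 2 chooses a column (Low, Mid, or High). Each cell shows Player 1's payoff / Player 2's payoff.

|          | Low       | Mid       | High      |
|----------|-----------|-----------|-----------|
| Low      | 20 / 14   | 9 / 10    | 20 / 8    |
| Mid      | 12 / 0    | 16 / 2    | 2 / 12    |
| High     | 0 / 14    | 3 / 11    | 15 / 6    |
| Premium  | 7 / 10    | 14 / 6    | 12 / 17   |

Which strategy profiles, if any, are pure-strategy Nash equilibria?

(Low, Low)

Check mutual best responses: a cell is a NE iff neither player can gain by unilaterally deviating.
Player 1's best responses — vs Low: Low (payoff 20); vs Mid: Mid (payoff 16); vs High: Low (payoff 20).
Player 2's best responses — vs Low: Low (payoff 14); vs Mid: High (payoff 12); vs High: Low (payoff 14); vs Premium: High (payoff 17).
The only mutual best response is (Low, Low); neither player gains by switching there.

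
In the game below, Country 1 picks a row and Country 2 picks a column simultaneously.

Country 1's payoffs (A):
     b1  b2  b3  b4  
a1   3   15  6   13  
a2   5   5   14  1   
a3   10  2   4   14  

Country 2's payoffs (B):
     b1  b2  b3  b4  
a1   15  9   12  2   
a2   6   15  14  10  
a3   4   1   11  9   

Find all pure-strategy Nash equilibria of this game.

None

Check mutual best responses: a cell is a NE iff neither player can gain by unilaterally deviating.
Country 1's best responses — vs b1: a3 (payoff 10); vs b2: a1 (payoff 15); vs b3: a2 (payoff 14); vs b4: a3 (payoff 14).
Country 2's best responses — vs a1: b1 (payoff 15); vs a2: b2 (payoff 15); vs a3: b3 (payoff 11).
No cell has both players best-responding. For instance, Country 1's best reply to b3 is a2, but against a2 Country 2 prefers b2 over b3.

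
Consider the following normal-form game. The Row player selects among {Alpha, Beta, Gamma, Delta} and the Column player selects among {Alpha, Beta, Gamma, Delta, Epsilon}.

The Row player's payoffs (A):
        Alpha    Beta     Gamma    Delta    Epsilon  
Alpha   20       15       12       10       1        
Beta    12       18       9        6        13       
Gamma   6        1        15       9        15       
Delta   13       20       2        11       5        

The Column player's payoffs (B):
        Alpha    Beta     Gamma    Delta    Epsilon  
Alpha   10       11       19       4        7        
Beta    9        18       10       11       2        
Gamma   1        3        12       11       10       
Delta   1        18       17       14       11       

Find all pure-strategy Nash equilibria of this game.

(Gamma, Gamma) and (Delta, Beta)

Check mutual best responses: a cell is a NE iff neither player can gain by unilaterally deviating.
The Row player's best responses — vs Alpha: Alpha (payoff 20); vs Beta: Delta (payoff 20); vs Gamma: Gamma (payoff 15); vs Delta: Delta (payoff 11); vs Epsilon: Gamma (payoff 15).
The Column player's best responses — vs Alpha: Gamma (payoff 19); vs Beta: Beta (payoff 18); vs Gamma: Gamma (payoff 12); vs Delta: Beta (payoff 18).
Mutual best responses occur at (Gamma, Gamma) and (Delta, Beta); at each, neither player gains by switching.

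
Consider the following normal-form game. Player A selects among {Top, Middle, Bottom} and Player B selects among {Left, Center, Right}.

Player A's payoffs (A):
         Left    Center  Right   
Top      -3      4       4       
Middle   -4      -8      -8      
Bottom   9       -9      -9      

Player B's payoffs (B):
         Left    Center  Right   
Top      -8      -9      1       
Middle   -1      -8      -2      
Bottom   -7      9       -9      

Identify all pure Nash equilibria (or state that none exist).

(Top, Right)

A profile is a Nash equilibrium when each player is best-responding to the other.
Player A's best responses — vs Left: Bottom (payoff 9); vs Center: Top (payoff 4); vs Right: Top (payoff 4).
Player B's best responses — vs Top: Right (payoff 1); vs Middle: Left (payoff -1); vs Bottom: Center (payoff 9).
The only mutual best response is (Top, Right); neither player gains by switching there.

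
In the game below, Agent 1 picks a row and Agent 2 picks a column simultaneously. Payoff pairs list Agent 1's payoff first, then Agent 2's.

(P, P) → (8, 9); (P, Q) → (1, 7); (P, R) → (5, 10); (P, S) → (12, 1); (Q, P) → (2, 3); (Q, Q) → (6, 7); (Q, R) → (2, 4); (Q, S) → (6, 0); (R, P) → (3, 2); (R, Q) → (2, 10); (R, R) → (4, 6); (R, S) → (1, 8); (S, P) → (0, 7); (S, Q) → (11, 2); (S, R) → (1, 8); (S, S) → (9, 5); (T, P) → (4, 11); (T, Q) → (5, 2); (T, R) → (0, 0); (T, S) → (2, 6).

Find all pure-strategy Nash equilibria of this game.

(P, R)

A profile is a Nash equilibrium when each player is best-responding to the other.
Agent 1's best responses — vs P: P (payoff 8); vs Q: S (payoff 11); vs R: P (payoff 5); vs S: P (payoff 12).
Agent 2's best responses — vs P: R (payoff 10); vs Q: Q (payoff 7); vs R: Q (payoff 10); vs S: R (payoff 8); vs T: P (payoff 11).
The only mutual best response is (P, R); neither player gains by switching there.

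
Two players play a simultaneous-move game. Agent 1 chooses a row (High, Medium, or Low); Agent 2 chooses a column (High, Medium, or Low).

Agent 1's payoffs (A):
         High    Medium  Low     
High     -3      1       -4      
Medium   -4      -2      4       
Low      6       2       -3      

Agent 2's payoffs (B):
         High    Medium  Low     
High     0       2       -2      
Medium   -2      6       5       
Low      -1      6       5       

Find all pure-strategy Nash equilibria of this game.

(Low, Medium)

Check mutual best responses: a cell is a NE iff neither player can gain by unilaterally deviating.
Agent 1's best responses — vs High: Low (payoff 6); vs Medium: Low (payoff 2); vs Low: Medium (payoff 4).
Agent 2's best responses — vs High: Medium (payoff 2); vs Medium: Medium (payoff 6); vs Low: Medium (payoff 6).
The only mutual best response is (Low, Medium); neither player gains by switching there.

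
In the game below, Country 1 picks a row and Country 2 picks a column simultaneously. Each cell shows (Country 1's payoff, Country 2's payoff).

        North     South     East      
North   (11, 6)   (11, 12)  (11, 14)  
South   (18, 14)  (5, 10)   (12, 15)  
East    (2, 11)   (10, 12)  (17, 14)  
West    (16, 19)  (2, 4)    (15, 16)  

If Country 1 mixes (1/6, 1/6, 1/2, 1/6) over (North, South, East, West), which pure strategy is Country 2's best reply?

East

Compute Country 2's expected payoff from each pure strategy against the given mix.
North: (1/6)·6 + (1/6)·14 + (1/2)·11 + (1/6)·19 = 12
South: (1/6)·12 + (1/6)·10 + (1/2)·12 + (1/6)·4 = 31/3
East: (1/6)·14 + (1/6)·15 + (1/2)·14 + (1/6)·16 = 29/2
Highest expected payoff is 29/2, from East.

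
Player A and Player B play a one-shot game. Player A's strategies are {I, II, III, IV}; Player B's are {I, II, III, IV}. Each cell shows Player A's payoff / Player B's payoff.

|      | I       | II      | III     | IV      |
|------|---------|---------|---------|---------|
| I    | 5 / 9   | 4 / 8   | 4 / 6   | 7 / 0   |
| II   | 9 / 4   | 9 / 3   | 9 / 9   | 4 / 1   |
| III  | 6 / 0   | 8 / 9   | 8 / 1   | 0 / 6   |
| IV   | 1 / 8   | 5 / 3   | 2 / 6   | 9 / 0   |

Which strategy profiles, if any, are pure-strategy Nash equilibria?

A profile is a Nash equilibrium when each player is best-responding to the other.
Player A's best responses — vs I: II (payoff 9); vs II: II (payoff 9); vs III: II (payoff 9); vs IV: IV (payoff 9).
Player B's best responses — vs I: I (payoff 9); vs II: III (payoff 9); vs III: II (payoff 9); vs IV: I (payoff 8).
The only mutual best response is (II, III); neither player gains by switching there.

(II, III)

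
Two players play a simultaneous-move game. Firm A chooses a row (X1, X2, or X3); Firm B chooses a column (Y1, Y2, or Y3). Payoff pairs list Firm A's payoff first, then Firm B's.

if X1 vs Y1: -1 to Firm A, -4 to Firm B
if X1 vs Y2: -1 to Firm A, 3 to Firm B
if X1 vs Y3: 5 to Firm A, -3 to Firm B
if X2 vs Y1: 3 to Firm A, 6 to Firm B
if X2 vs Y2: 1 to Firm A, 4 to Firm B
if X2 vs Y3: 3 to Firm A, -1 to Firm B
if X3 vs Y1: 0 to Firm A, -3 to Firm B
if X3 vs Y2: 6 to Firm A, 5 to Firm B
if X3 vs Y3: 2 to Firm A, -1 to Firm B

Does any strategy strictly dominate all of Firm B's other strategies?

Check whether one of Firm B's strategies beats all alternatives regardless of what the opponent does.
Y1 is not dominant: against X1, Y2 gives 3 > -4.
Y2 is not dominant: against X2, Y1 gives 6 > 4.
Y3 is not dominant: against X1, Y2 gives 3 > -3.
No single strategy is best against every opponent action.

No strictly dominant strategy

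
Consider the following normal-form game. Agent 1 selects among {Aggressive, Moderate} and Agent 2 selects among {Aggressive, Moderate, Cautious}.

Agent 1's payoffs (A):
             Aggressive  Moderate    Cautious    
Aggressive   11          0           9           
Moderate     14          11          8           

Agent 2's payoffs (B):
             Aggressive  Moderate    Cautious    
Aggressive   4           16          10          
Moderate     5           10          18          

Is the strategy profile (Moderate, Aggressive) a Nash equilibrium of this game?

No

Holding Agent 2 at Aggressive: Agent 1 gets 14 from Moderate, versus 11 from Aggressive. No profitable deviation for Agent 1.
Holding Agent 1 at Moderate: Agent 2 gets 5 from Aggressive but could get 18 by switching to Cautious. Agent 2 has a profitable deviation.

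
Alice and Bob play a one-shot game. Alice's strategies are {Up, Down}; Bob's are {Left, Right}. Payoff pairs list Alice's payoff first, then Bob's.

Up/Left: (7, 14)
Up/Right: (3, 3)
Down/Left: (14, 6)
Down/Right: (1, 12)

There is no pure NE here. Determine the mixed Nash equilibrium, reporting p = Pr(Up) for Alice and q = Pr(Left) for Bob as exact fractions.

In a mixed NE each player is indifferent between their pure strategies, so the opponent's mix sets the indifference.
Bob indifferent between Left and Right: p·14 + (1−p)·6 = p·3 + (1−p)·12 ⟹ 6 + 8p = 12 + (-9)p ⟹ p = 6/17.
Alice indifferent between Up and Down: q·7 + (1−q)·3 = q·14 + (1−q)·1 ⟹ 3 + 4q = 1 + 13q ⟹ q = 2/9.

p = 6/17, q = 2/9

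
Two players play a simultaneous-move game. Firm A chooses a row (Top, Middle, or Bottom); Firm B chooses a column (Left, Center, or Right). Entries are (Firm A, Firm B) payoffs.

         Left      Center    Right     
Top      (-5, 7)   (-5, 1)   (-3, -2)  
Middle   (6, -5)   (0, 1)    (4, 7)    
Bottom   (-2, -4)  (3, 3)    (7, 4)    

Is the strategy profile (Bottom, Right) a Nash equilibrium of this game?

Yes

Holding Firm B at Right: Firm A gets 7 from Bottom, versus -3 from Top, 4 from Middle. No profitable deviation for Firm A.
Holding Firm A at Bottom: Firm B gets 4 from Right, versus -4 from Left, 3 from Center. No profitable deviation for Firm B either.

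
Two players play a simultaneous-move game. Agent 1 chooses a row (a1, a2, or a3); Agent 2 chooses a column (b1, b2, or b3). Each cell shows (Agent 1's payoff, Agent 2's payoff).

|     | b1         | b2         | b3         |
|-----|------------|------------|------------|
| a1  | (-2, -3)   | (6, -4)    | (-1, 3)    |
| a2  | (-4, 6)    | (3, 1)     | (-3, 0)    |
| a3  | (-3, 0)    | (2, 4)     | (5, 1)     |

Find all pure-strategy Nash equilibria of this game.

None

A profile is a Nash equilibrium when each player is best-responding to the other.
Agent 1's best responses — vs b1: a1 (payoff -2); vs b2: a1 (payoff 6); vs b3: a3 (payoff 5).
Agent 2's best responses — vs a1: b3 (payoff 3); vs a2: b1 (payoff 6); vs a3: b2 (payoff 4).
No cell has both players best-responding. For instance, Agent 1's best reply to b1 is a1, but against a1 Agent 2 prefers b3 over b1.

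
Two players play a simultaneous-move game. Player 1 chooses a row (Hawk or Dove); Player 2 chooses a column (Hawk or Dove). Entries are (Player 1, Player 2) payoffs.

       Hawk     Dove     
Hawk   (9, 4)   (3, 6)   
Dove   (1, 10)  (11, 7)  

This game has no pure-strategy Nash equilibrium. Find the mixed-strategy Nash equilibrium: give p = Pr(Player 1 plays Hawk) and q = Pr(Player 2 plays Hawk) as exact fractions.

p = 3/5, q = 1/2

In a mixed NE each player is indifferent between their pure strategies, so the opponent's mix sets the indifference.
Player 2 indifferent between Hawk and Dove: p·4 + (1−p)·10 = p·6 + (1−p)·7 ⟹ 10 + (-6)p = 7 + (-1)p ⟹ p = 3/5.
Player 1 indifferent between Hawk and Dove: q·9 + (1−q)·3 = q·1 + (1−q)·11 ⟹ 3 + 6q = 11 + (-10)q ⟹ q = 1/2.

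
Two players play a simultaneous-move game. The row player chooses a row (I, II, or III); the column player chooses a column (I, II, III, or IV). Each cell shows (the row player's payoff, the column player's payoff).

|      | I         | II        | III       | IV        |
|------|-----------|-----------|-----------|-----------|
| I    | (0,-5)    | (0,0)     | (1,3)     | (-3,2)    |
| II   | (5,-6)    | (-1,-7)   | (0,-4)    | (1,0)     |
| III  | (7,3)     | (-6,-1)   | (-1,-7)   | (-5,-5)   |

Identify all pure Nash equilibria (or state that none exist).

(I, III), (II, IV), and (III, I)

A profile is a Nash equilibrium when each player is best-responding to the other.
The row player's best responses — vs I: III (payoff 7); vs II: I (payoff 0); vs III: I (payoff 1); vs IV: II (payoff 1).
The column player's best responses — vs I: III (payoff 3); vs II: IV (payoff 0); vs III: I (payoff 3).
Mutual best responses occur at (I, III), (II, IV), and (III, I); at each, neither player gains by switching.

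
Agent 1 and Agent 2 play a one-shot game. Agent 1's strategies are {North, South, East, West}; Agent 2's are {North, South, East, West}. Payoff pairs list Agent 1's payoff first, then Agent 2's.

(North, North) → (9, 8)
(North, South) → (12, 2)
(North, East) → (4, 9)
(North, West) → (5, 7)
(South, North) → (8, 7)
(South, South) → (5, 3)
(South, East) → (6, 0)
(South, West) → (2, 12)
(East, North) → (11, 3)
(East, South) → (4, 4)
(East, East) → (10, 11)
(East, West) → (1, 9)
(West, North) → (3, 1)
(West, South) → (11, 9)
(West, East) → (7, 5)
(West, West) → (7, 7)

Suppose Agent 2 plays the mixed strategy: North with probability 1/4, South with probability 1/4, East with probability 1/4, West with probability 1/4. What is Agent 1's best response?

Agent 1's best reply maximizes expected payoff against the mix.
North: (1/4)·9 + (1/4)·12 + (1/4)·4 + (1/4)·5 = 15/2
South: (1/4)·8 + (1/4)·5 + (1/4)·6 + (1/4)·2 = 21/4
East: (1/4)·11 + (1/4)·4 + (1/4)·10 + (1/4)·1 = 13/2
West: (1/4)·3 + (1/4)·11 + (1/4)·7 + (1/4)·7 = 7
Highest expected payoff is 15/2, from North.

North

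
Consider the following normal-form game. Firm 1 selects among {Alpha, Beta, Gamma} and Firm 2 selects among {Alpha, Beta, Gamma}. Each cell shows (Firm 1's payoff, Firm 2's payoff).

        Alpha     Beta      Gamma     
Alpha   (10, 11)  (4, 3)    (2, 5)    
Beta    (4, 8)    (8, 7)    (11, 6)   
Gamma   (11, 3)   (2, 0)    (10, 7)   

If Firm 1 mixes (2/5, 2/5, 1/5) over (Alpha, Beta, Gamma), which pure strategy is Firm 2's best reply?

Alpha

Compute Firm 2's expected payoff from each pure strategy against the given mix.
Alpha: (2/5)·11 + (2/5)·8 + (1/5)·3 = 41/5
Beta: (2/5)·3 + (2/5)·7 + (1/5)·0 = 4
Gamma: (2/5)·5 + (2/5)·6 + (1/5)·7 = 29/5
Highest expected payoff is 41/5, from Alpha.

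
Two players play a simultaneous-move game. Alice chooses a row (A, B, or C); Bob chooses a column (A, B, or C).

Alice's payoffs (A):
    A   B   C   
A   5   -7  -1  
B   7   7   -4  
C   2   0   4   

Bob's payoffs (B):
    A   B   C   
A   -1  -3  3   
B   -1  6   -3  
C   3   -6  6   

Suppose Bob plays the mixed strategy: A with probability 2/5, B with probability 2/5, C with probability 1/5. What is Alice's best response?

B

Compute Alice's expected payoff from each pure strategy against the given mix.
A: (2/5)·5 + (2/5)·(-7) + (1/5)·(-1) = -1
B: (2/5)·7 + (2/5)·7 + (1/5)·(-4) = 24/5
C: (2/5)·2 + (2/5)·0 + (1/5)·4 = 8/5
Highest expected payoff is 24/5, from B.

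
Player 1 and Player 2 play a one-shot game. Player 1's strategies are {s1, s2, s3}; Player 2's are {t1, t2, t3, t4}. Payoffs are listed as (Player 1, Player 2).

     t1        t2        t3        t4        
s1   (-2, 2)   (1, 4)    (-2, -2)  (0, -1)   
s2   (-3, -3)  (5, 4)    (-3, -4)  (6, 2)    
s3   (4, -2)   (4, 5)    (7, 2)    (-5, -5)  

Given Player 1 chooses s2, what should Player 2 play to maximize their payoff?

t2

With Player 1 fixed at s2, Player 2's payoffs are: t1 → -3, t2 → 4, t3 → -4, t4 → 2.
The maximum is 4, achieved by t2.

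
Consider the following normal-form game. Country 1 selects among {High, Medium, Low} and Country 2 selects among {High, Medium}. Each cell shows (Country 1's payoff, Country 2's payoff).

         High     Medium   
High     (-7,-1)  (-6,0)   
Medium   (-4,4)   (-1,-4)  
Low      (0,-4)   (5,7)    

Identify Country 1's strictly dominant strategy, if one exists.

Low

A strategy is strictly dominant if it gives Country 1 a strictly higher payoff than every other strategy, against every choice by the opponent.
Low strictly dominates: vs High: 0 > each of {-7, -4}; vs Medium: 5 > each of {-6, -1}.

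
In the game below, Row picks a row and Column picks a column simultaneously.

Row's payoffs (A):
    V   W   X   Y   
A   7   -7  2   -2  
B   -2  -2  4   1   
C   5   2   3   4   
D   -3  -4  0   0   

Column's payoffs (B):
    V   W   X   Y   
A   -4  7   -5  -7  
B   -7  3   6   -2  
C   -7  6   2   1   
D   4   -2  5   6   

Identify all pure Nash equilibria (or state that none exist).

Check mutual best responses: a cell is a NE iff neither player can gain by unilaterally deviating.
Row's best responses — vs V: A (payoff 7); vs W: C (payoff 2); vs X: B (payoff 4); vs Y: C (payoff 4).
Column's best responses — vs A: W (payoff 7); vs B: X (payoff 6); vs C: W (payoff 6); vs D: Y (payoff 6).
Mutual best responses occur at (B, X) and (C, W); at each, neither player gains by switching.

(B, X) and (C, W)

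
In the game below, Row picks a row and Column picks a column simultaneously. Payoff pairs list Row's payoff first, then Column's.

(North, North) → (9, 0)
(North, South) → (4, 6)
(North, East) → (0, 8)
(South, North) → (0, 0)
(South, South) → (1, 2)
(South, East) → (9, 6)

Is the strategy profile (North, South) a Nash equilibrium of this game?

No

Holding Column at South: Row gets 4 from North, versus 1 from South. No profitable deviation for Row.
Holding Row at North: Column gets 6 from South but could get 8 by switching to East. Column has a profitable deviation.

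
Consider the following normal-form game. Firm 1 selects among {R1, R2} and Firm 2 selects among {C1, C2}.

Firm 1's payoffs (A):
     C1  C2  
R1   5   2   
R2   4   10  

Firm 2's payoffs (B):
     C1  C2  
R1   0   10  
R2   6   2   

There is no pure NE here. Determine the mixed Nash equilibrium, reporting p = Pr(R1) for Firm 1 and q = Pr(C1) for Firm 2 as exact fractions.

p = 2/7, q = 8/9

In a mixed NE each player is indifferent between their pure strategies, so the opponent's mix sets the indifference.
Firm 2 indifferent between C1 and C2: p·0 + (1−p)·6 = p·10 + (1−p)·2 ⟹ 6 + (-6)p = 2 + 8p ⟹ p = 2/7.
Firm 1 indifferent between R1 and R2: q·5 + (1−q)·2 = q·4 + (1−q)·10 ⟹ 2 + 3q = 10 + (-6)q ⟹ q = 8/9.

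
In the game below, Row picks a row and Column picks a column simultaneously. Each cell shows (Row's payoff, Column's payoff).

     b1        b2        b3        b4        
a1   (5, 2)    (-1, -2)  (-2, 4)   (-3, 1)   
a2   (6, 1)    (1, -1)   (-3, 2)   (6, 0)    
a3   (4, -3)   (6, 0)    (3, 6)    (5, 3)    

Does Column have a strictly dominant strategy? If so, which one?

b3

A strategy is strictly dominant if it gives Column a strictly higher payoff than every other strategy, against every choice by the opponent.
b3 strictly dominates: vs a1: 4 > each of {2, -2, 1}; vs a2: 2 > each of {1, -1, 0}; vs a3: 6 > each of {-3, 0, 3}.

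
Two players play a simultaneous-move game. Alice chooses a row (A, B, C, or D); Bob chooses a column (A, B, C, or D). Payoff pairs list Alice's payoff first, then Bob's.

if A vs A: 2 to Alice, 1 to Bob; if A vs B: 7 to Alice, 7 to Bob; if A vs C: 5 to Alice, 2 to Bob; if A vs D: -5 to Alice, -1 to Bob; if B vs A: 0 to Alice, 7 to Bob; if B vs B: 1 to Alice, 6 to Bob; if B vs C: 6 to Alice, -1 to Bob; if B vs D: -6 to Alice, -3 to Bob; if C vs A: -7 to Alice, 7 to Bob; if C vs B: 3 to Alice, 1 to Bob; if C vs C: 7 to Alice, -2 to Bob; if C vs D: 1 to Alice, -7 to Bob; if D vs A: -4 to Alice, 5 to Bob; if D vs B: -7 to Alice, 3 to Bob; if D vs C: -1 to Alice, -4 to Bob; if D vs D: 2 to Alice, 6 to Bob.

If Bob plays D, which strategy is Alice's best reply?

With Bob fixed at D, Alice's payoffs are: A → -5, B → -6, C → 1, D → 2.
The maximum is 2, achieved by D.

D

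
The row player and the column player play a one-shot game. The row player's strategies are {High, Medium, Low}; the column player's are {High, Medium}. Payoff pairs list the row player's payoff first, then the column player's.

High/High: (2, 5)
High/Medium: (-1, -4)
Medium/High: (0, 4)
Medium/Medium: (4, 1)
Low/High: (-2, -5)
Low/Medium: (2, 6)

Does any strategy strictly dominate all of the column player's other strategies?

A strategy is strictly dominant if it gives the column player a strictly higher payoff than every other strategy, against every choice by the opponent.
High is not dominant: against Low, Medium gives 6 > -5.
Medium is not dominant: against High, High gives 5 > -4.
No single strategy is best against every opponent action.

No strictly dominant strategy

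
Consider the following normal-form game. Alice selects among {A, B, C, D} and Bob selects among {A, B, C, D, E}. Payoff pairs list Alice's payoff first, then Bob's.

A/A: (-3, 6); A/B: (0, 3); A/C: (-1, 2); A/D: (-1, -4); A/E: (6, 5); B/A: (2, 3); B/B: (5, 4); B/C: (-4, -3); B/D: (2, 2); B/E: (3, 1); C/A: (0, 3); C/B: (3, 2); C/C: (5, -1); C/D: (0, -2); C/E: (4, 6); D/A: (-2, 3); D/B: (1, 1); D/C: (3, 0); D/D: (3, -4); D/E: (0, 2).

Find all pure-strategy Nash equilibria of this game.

(B, B)

A profile is a Nash equilibrium when each player is best-responding to the other.
Alice's best responses — vs A: B (payoff 2); vs B: B (payoff 5); vs C: C (payoff 5); vs D: D (payoff 3); vs E: A (payoff 6).
Bob's best responses — vs A: A (payoff 6); vs B: B (payoff 4); vs C: E (payoff 6); vs D: A (payoff 3).
The only mutual best response is (B, B); neither player gains by switching there.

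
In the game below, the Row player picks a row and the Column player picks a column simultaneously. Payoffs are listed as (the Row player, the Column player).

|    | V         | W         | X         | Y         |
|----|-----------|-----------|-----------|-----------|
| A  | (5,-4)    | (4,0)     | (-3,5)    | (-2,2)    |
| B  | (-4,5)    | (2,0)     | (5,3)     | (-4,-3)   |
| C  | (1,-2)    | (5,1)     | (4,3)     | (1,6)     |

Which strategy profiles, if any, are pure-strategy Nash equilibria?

A profile is a Nash equilibrium when each player is best-responding to the other.
The Row player's best responses — vs V: A (payoff 5); vs W: C (payoff 5); vs X: B (payoff 5); vs Y: C (payoff 1).
The Column player's best responses — vs A: X (payoff 5); vs B: V (payoff 5); vs C: Y (payoff 6).
The only mutual best response is (C, Y); neither player gains by switching there.

(C, Y)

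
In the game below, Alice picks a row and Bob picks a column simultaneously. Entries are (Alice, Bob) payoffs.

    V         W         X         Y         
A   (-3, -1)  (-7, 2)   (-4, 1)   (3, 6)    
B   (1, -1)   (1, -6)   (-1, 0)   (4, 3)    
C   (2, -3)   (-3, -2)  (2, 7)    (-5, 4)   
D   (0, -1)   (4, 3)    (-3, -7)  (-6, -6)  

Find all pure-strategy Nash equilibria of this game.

A profile is a Nash equilibrium when each player is best-responding to the other.
Alice's best responses — vs V: C (payoff 2); vs W: D (payoff 4); vs X: C (payoff 2); vs Y: B (payoff 4).
Bob's best responses — vs A: Y (payoff 6); vs B: Y (payoff 3); vs C: X (payoff 7); vs D: W (payoff 3).
Mutual best responses occur at (B, Y), (C, X), and (D, W); at each, neither player gains by switching.

(B, Y), (C, X), and (D, W)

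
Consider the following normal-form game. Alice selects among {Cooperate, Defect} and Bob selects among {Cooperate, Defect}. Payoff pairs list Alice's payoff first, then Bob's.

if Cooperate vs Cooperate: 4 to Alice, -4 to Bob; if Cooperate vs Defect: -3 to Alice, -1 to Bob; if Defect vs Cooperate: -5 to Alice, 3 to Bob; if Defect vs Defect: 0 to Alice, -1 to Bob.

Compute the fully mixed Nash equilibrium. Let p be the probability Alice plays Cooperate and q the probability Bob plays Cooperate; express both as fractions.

In a mixed NE each player is indifferent between their pure strategies, so the opponent's mix sets the indifference.
Bob indifferent between Cooperate and Defect: p·(-4) + (1−p)·3 = p·(-1) + (1−p)·(-1) ⟹ 3 + (-7)p = (-1) + 0p ⟹ p = 4/7.
Alice indifferent between Cooperate and Defect: q·4 + (1−q)·(-3) = q·(-5) + (1−q)·0 ⟹ (-3) + 7q = 0 + (-5)q ⟹ q = 1/4.

p = 4/7, q = 1/4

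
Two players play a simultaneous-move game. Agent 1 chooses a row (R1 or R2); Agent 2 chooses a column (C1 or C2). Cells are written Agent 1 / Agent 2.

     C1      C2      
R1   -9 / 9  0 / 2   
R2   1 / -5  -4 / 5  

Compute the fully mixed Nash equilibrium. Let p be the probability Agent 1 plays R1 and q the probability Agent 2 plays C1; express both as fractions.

p = 10/17, q = 2/7

Each player's mixing probability is pinned down by making the *other* player indifferent.
Agent 2 indifferent between C1 and C2: p·9 + (1−p)·(-5) = p·2 + (1−p)·5 ⟹ (-5) + 14p = 5 + (-3)p ⟹ p = 10/17.
Agent 1 indifferent between R1 and R2: q·(-9) + (1−q)·0 = q·1 + (1−q)·(-4) ⟹ 0 + (-9)q = (-4) + 5q ⟹ q = 2/7.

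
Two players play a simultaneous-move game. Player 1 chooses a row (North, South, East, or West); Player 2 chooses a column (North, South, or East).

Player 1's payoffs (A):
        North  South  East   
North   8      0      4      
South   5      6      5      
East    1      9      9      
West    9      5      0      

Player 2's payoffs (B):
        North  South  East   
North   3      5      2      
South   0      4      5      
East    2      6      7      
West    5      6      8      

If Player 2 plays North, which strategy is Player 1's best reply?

West

With Player 2 fixed at North, Player 1's payoffs are: North → 8, South → 5, East → 1, West → 9.
The maximum is 9, achieved by West.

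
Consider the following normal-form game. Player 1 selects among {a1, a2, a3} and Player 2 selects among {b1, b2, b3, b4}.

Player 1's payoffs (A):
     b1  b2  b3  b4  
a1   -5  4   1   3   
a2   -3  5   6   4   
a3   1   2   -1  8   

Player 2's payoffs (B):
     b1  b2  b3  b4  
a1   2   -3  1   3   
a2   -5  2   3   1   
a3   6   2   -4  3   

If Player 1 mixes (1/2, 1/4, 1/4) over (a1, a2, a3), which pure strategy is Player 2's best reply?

Player 2's best reply maximizes expected payoff against the mix.
b1: (1/2)·2 + (1/4)·(-5) + (1/4)·6 = 5/4
b2: (1/2)·(-3) + (1/4)·2 + (1/4)·2 = -1/2
b3: (1/2)·1 + (1/4)·3 + (1/4)·(-4) = 1/4
b4: (1/2)·3 + (1/4)·1 + (1/4)·3 = 5/2
Highest expected payoff is 5/2, from b4.

b4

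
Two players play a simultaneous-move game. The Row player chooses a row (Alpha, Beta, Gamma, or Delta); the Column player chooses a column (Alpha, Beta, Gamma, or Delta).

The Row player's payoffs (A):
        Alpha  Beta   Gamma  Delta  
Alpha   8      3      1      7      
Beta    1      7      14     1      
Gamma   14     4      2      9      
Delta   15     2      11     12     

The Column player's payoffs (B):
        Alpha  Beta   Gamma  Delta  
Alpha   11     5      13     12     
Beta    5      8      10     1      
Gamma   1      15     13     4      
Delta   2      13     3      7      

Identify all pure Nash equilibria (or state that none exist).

(Beta, Gamma)

Check mutual best responses: a cell is a NE iff neither player can gain by unilaterally deviating.
The Row player's best responses — vs Alpha: Delta (payoff 15); vs Beta: Beta (payoff 7); vs Gamma: Beta (payoff 14); vs Delta: Delta (payoff 12).
The Column player's best responses — vs Alpha: Gamma (payoff 13); vs Beta: Gamma (payoff 10); vs Gamma: Beta (payoff 15); vs Delta: Beta (payoff 13).
The only mutual best response is (Beta, Gamma); neither player gains by switching there.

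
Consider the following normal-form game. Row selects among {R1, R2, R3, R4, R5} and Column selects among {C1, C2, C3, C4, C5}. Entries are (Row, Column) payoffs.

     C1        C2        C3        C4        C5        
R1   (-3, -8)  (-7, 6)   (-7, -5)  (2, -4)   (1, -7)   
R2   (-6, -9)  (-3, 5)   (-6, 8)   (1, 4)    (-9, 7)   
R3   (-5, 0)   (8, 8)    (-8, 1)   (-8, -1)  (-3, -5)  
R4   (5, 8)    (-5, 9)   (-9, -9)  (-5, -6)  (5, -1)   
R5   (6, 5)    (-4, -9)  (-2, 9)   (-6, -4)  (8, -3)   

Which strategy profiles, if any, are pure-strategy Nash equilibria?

A profile is a Nash equilibrium when each player is best-responding to the other.
Row's best responses — vs C1: R5 (payoff 6); vs C2: R3 (payoff 8); vs C3: R5 (payoff -2); vs C4: R1 (payoff 2); vs C5: R5 (payoff 8).
Column's best responses — vs R1: C2 (payoff 6); vs R2: C3 (payoff 8); vs R3: C2 (payoff 8); vs R4: C2 (payoff 9); vs R5: C3 (payoff 9).
Mutual best responses occur at (R3, C2) and (R5, C3); at each, neither player gains by switching.

(R3, C2) and (R5, C3)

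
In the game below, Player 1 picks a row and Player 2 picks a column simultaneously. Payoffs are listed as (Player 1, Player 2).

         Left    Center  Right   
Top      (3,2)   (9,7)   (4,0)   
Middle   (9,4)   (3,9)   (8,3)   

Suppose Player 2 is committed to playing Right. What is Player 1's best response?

With Player 2 fixed at Right, Player 1's payoffs are: Top → 4, Middle → 8.
The maximum is 8, achieved by Middle.

Middle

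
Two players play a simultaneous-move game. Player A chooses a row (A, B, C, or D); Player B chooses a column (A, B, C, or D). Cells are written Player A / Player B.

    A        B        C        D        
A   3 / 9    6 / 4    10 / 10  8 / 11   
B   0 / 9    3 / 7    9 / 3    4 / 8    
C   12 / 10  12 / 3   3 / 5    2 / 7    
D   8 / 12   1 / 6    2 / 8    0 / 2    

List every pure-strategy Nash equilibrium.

(A, D) and (C, A)

A profile is a Nash equilibrium when each player is best-responding to the other.
Player A's best responses — vs A: C (payoff 12); vs B: C (payoff 12); vs C: A (payoff 10); vs D: A (payoff 8).
Player B's best responses — vs A: D (payoff 11); vs B: A (payoff 9); vs C: A (payoff 10); vs D: A (payoff 12).
Mutual best responses occur at (A, D) and (C, A); at each, neither player gains by switching.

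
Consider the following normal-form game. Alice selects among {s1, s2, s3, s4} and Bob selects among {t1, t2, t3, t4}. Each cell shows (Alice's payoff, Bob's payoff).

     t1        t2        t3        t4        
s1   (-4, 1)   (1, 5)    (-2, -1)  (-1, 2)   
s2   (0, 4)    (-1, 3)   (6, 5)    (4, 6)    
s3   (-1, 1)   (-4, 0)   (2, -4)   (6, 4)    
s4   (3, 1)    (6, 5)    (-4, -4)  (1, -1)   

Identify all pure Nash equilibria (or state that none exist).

A profile is a Nash equilibrium when each player is best-responding to the other.
Alice's best responses — vs t1: s4 (payoff 3); vs t2: s4 (payoff 6); vs t3: s2 (payoff 6); vs t4: s3 (payoff 6).
Bob's best responses — vs s1: t2 (payoff 5); vs s2: t4 (payoff 6); vs s3: t4 (payoff 4); vs s4: t2 (payoff 5).
Mutual best responses occur at (s3, t4) and (s4, t2); at each, neither player gains by switching.

(s3, t4) and (s4, t2)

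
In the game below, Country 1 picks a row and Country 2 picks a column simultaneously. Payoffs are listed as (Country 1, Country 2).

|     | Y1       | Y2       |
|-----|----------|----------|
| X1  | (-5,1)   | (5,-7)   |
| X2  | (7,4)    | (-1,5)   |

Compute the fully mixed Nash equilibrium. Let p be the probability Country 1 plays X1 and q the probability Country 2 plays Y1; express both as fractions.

Each player's mixing probability is pinned down by making the *other* player indifferent.
Country 2 indifferent between Y1 and Y2: p·1 + (1−p)·4 = p·(-7) + (1−p)·5 ⟹ 4 + (-3)p = 5 + (-12)p ⟹ p = 1/9.
Country 1 indifferent between X1 and X2: q·(-5) + (1−q)·5 = q·7 + (1−q)·(-1) ⟹ 5 + (-10)q = (-1) + 8q ⟹ q = 1/3.

p = 1/9, q = 1/3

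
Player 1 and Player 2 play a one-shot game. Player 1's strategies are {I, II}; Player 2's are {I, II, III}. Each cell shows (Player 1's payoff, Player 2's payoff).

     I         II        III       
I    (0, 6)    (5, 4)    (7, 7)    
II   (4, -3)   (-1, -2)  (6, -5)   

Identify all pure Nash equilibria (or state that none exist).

Check mutual best responses: a cell is a NE iff neither player can gain by unilaterally deviating.
Player 1's best responses — vs I: II (payoff 4); vs II: I (payoff 5); vs III: I (payoff 7).
Player 2's best responses — vs I: III (payoff 7); vs II: II (payoff -2).
The only mutual best response is (I, III); neither player gains by switching there.

(I, III)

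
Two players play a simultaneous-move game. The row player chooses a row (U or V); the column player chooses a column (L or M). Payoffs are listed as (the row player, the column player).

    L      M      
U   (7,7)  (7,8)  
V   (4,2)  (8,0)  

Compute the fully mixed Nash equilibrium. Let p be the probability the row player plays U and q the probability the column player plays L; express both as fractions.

Each player's mixing probability is pinned down by making the *other* player indifferent.
The column player indifferent between L and M: p·7 + (1−p)·2 = p·8 + (1−p)·0 ⟹ 2 + 5p = 0 + 8p ⟹ p = 2/3.
The row player indifferent between U and V: q·7 + (1−q)·7 = q·4 + (1−q)·8 ⟹ 7 + 0q = 8 + (-4)q ⟹ q = 1/4.

p = 2/3, q = 1/4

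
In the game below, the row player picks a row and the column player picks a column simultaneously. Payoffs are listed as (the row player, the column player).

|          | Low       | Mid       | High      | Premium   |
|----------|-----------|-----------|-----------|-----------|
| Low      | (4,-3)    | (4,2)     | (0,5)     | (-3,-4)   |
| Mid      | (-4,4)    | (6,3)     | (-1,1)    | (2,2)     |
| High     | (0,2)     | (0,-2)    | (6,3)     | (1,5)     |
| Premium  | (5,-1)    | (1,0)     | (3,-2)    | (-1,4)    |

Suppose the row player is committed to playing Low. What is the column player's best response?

With the row player fixed at Low, the column player's payoffs are: Low → -3, Mid → 2, High → 5, Premium → -4.
The maximum is 5, achieved by High.

High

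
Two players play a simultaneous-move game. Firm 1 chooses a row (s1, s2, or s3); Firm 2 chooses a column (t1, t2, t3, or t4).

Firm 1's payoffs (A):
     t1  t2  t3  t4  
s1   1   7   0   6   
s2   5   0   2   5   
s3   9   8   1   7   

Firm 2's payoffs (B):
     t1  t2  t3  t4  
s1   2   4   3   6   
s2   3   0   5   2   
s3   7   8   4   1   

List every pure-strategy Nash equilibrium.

Check mutual best responses: a cell is a NE iff neither player can gain by unilaterally deviating.
Firm 1's best responses — vs t1: s3 (payoff 9); vs t2: s3 (payoff 8); vs t3: s2 (payoff 2); vs t4: s3 (payoff 7).
Firm 2's best responses — vs s1: t4 (payoff 6); vs s2: t3 (payoff 5); vs s3: t2 (payoff 8).
Mutual best responses occur at (s2, t3) and (s3, t2); at each, neither player gains by switching.

(s2, t3) and (s3, t2)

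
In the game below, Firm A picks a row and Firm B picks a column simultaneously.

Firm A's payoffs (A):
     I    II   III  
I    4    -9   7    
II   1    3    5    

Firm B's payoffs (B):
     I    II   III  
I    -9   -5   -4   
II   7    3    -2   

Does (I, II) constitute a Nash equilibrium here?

Holding Firm B at II: Firm A gets -9 from I but could get 3 by switching to II. Firm A has a profitable deviation.

No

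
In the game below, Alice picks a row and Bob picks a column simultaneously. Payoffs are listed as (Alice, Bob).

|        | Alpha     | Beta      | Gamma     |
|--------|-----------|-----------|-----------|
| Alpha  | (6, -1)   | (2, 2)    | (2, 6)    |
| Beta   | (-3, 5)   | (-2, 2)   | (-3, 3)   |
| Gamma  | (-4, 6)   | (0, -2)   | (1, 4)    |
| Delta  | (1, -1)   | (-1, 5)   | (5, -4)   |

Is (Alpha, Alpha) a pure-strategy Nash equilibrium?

No

Holding Bob at Alpha: Alice gets 6 from Alpha, versus -3 from Beta, -4 from Gamma, 1 from Delta. No profitable deviation for Alice.
Holding Alice at Alpha: Bob gets -1 from Alpha but could get 6 by switching to Gamma. Bob has a profitable deviation.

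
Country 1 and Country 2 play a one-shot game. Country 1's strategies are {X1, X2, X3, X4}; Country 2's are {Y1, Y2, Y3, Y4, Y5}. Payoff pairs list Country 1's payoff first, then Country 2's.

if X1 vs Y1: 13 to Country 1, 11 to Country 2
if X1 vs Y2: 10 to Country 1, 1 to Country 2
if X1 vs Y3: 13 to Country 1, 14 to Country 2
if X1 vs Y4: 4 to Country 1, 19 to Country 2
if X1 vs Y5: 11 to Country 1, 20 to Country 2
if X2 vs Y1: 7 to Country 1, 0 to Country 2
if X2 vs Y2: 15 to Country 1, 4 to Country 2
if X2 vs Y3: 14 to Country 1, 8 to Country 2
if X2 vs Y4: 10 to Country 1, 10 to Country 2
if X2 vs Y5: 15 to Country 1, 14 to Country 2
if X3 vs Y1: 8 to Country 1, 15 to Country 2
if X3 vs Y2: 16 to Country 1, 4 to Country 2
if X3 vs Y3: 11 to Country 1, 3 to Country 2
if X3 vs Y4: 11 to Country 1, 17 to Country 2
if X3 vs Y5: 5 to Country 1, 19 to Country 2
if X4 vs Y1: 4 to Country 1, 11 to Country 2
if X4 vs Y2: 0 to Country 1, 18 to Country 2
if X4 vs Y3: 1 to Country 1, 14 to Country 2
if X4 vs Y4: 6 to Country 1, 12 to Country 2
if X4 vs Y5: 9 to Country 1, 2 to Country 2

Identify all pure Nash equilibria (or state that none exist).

Check mutual best responses: a cell is a NE iff neither player can gain by unilaterally deviating.
Country 1's best responses — vs Y1: X1 (payoff 13); vs Y2: X3 (payoff 16); vs Y3: X2 (payoff 14); vs Y4: X3 (payoff 11); vs Y5: X2 (payoff 15).
Country 2's best responses — vs X1: Y5 (payoff 20); vs X2: Y5 (payoff 14); vs X3: Y5 (payoff 19); vs X4: Y2 (payoff 18).
The only mutual best response is (X2, Y5); neither player gains by switching there.

(X2, Y5)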